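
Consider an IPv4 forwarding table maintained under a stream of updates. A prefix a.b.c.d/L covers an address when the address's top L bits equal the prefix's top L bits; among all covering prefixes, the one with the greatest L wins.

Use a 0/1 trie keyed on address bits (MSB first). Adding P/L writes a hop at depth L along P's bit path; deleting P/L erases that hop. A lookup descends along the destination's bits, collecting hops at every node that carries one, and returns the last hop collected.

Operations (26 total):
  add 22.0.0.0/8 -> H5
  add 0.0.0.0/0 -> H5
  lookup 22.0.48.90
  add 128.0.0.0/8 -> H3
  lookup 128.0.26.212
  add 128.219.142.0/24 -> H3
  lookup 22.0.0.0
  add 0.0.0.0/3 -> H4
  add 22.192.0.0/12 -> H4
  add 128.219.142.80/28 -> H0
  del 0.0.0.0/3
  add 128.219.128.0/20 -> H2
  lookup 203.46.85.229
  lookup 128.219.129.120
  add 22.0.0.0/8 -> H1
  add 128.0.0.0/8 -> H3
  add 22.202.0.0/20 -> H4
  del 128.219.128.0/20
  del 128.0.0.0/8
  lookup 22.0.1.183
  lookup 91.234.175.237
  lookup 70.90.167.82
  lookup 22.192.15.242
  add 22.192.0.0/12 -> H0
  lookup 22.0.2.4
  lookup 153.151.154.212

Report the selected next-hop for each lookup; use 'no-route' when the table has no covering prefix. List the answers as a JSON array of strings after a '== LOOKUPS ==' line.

Apply in order:
  add 22.0.0.0/8 -> H5 at depth 8
  add 0.0.0.0/0 -> H5 at depth 0
  lookup 22.0.48.90: bits 00010110 walk d0:H5→d1:-→d2:-→d3:-→d4:-→d5:-→d6:-→d7:-→d8:H5 -> H5
  add 128.0.0.0/8 -> H3 at depth 8
  lookup 128.0.26.212: bits 10000000 walk d0:H5→d1:-→d2:-→d3:-→d4:-→d5:-→d6:-→d7:-→d8:H3 -> H3
  add 128.219.142.0/24 -> H3 at depth 24
  lookup 22.0.0.0: bits 00010110 walk d0:H5→d1:-→d2:-→d3:-→d4:-→d5:-→d6:-→d7:-→d8:H5 -> H5
  add 0.0.0.0/3 -> H4 at depth 3
  add 22.192.0.0/12 -> H4 at depth 12
  add 128.219.142.80/28 -> H0 at depth 28
  - 0.0.0.0/3 clear@3
  add 128.219.128.0/20 -> H2 at depth 20
  lookup 203.46.85.229: bits 1 walk d0:H5→d1:- -> H5
  lookup 128.219.129.120: bits 10000000110110111000 walk d0:H5→d1:-→d2:-→d3:-→d4:-→d5:-→d6:-→d7:-→d8:H3→d9:-→d10:-→d11:-→d12:-→d13:-→d14:-→d15:-→d16:-→d17:-→d18:-→d19:-→d20:H2 -> H2
  add 22.0.0.0/8 -> H1 at depth 8
  add 128.0.0.0/8 -> H3 at depth 8
  add 22.202.0.0/20 -> H4 at depth 20
  - 128.219.128.0/20 clear@20
  - 128.0.0.0/8 clear@8
  lookup 22.0.1.183: bits 00010110 walk d0:H5→d1:-→d2:-→d3:-→d4:-→d5:-→d6:-→d7:-→d8:H1 -> H1
  lookup 91.234.175.237: bits 0 walk d0:H5→d1:- -> H5
  lookup 70.90.167.82: bits 0 walk d0:H5→d1:- -> H5
  lookup 22.192.15.242: bits 000101101100 walk d0:H5→d1:-→d2:-→d3:-→d4:-→d5:-→d6:-→d7:-→d8:H1→d9:-→d10:-→d11:-→d12:H4 -> H4
  add 22.192.0.0/12 -> H0 at depth 12
  lookup 22.0.2.4: bits 00010110 walk d0:H5→d1:-→d2:-→d3:-→d4:-→d5:-→d6:-→d7:-→d8:H1 -> H1
  lookup 153.151.154.212: bits 100 walk d0:H5→d1:-→d2:-→d3:- -> H5

== LOOKUPS ==
["H5","H3","H5","H5","H2","H1","H5","H5","H4","H1","H5"]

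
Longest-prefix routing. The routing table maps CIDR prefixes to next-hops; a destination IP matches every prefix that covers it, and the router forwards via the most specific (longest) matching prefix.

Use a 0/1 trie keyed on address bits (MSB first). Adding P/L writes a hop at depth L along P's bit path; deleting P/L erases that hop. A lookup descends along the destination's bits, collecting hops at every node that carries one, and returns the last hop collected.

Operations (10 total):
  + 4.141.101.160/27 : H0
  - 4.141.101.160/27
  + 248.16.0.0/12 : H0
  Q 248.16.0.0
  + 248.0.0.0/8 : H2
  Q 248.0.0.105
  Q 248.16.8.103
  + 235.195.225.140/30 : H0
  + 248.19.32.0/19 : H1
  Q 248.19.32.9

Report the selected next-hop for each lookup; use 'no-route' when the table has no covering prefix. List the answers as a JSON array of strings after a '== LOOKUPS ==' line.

Process each operation:
  add 4.141.101.160/27 -> H0 at depth 27
  del 4.141.101.160/27 (clear depth 27)
  add 248.16.0.0/12 -> H0 at depth 12
  lookup 248.16.0.0: bits 111110000001 walk d0:-→d1:-→d2:-→d3:-→d4:-→d5:-→d6:-→d7:-→d8:-→d9:-→d10:-→d11:-→d12:H0 -> H0
  add 248.0.0.0/8 -> H2 at depth 8
  lookup 248.0.0.105: bits 11111000000 walk d0:-→d1:-→d2:-→d3:-→d4:-→d5:-→d6:-→d7:-→d8:H2→d9:-→d10:-→d11:- -> H2
  lookup 248.16.8.103: bits 111110000001 walk d0:-→d1:-→d2:-→d3:-→d4:-→d5:-→d6:-→d7:-→d8:H2→d9:-→d10:-→d11:-→d12:H0 -> H0
  add 235.195.225.140/30 -> H0 at depth 30
  add 248.19.32.0/19 -> H1 at depth 19
  lookup 248.19.32.9: bits 1111100000010011001 walk d0:-→d1:-→d2:-→d3:-→d4:-→d5:-→d6:-→d7:-→d8:H2→d9:-→d10:-→d11:-→d12:H0→d13:-→d14:-→d15:-→d16:-→d17:-→d18:-→d19:H1 -> H1

== LOOKUPS ==
["H0","H2","H0","H1"]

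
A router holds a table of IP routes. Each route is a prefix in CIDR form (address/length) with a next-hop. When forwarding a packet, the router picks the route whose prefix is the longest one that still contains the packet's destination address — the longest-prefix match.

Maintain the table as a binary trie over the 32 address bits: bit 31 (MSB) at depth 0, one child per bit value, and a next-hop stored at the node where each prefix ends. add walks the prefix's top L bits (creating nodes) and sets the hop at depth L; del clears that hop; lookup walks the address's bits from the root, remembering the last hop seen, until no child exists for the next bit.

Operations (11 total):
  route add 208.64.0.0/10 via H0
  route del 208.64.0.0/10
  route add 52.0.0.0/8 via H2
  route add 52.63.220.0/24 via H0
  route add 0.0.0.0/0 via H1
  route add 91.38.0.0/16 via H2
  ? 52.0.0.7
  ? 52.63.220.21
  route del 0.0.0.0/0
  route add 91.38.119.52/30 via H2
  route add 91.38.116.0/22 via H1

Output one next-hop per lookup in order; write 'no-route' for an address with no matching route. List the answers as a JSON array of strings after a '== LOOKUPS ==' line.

Process each operation:
  + 208.64.0.0/10 (H0) depth=10
  - 208.64.0.0/10 clear@10
  + 52.0.0.0/8 (H2) depth=8
  + 52.63.220.0/24 (H0) depth=24
  + 0.0.0.0/0 (H1) depth=0
  + 91.38.0.0/16 (H2) depth=16
  ? 52.0.0.7  path d0:H1→d1:-→d2:-→d3:-→d4:-→d5:-→d6:-→d7:-→d8:H2→d9:-→d10:-  best=H2
  ? 52.63.220.21  path d0:H1→d1:-→d2:-→d3:-→d4:-→d5:-→d6:-→d7:-→d8:H2→d9:-→d10:-→d11:-→d12:-→d13:-→d14:-→d15:-→d16:-→d17:-→d18:-→d19:-→d20:-→d21:-→d22:-→d23:-→d24:H0  best=H0
  - 0.0.0.0/0 clear@0
  + 91.38.119.52/30 (H2) depth=30
  + 91.38.116.0/22 (H1) depth=22

== LOOKUPS ==
["H2","H0"]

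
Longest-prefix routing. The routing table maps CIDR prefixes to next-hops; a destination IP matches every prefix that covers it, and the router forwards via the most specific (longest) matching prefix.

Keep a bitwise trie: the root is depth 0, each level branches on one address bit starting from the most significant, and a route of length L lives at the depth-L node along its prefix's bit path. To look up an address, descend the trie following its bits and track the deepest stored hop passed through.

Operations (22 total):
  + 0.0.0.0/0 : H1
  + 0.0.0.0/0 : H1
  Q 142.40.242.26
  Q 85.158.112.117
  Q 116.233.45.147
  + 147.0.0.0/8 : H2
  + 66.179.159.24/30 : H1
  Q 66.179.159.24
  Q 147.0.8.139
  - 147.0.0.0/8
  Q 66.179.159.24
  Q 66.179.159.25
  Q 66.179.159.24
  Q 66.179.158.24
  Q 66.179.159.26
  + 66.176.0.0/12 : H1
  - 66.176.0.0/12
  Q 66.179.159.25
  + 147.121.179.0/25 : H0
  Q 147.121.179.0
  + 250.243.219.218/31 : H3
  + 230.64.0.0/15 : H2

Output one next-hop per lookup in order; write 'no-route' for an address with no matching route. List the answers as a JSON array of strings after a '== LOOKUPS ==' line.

Process each operation:
  add 0.0.0.0/0 -> H1 at depth 0
  add 0.0.0.0/0 -> H1 at depth 0
  ? 142.40.242.26  path d0:H1  best=H1
  ? 85.158.112.117  path d0:H1  best=H1
  ? 116.233.45.147  path d0:H1  best=H1
  add 147.0.0.0/8 -> H2 at depth 8
  add 66.179.159.24/30 -> H1 at depth 30
  ? 66.179.159.24  path d0:H1→d1:-→d2:-→d3:-→d4:-→d5:-→d6:-→d7:-→d8:-→d9:-→d10:-→d11:-→d12:-→d13:-→d14:-→d15:-→d16:-→d17:-→d18:-→d19:-→d20:-→d21:-→d22:-→d23:-→d24:-→d25:-→d26:-→d27:-→d28:-→d29:-→d30:H1  best=H1
  ? 147.0.8.139  path d0:H1→d1:-→d2:-→d3:-→d4:-→d5:-→d6:-→d7:-→d8:H2  best=H2
  del 147.0.0.0/8 (clear depth 8)
  ? 66.179.159.24  path d0:H1→d1:-→d2:-→d3:-→d4:-→d5:-→d6:-→d7:-→d8:-→d9:-→d10:-→d11:-→d12:-→d13:-→d14:-→d15:-→d16:-→d17:-→d18:-→d19:-→d20:-→d21:-→d22:-→d23:-→d24:-→d25:-→d26:-→d27:-→d28:-→d29:-→d30:H1  best=H1
  ? 66.179.159.25  path d0:H1→d1:-→d2:-→d3:-→d4:-→d5:-→d6:-→d7:-→d8:-→d9:-→d10:-→d11:-→d12:-→d13:-→d14:-→d15:-→d16:-→d17:-→d18:-→d19:-→d20:-→d21:-→d22:-→d23:-→d24:-→d25:-→d26:-→d27:-→d28:-→d29:-→d30:H1  best=H1
  ? 66.179.159.24  path d0:H1→d1:-→d2:-→d3:-→d4:-→d5:-→d6:-→d7:-→d8:-→d9:-→d10:-→d11:-→d12:-→d13:-→d14:-→d15:-→d16:-→d17:-→d18:-→d19:-→d20:-→d21:-→d22:-→d23:-→d24:-→d25:-→d26:-→d27:-→d28:-→d29:-→d30:H1  best=H1
  ? 66.179.158.24  path d0:H1→d1:-→d2:-→d3:-→d4:-→d5:-→d6:-→d7:-→d8:-→d9:-→d10:-→d11:-→d12:-→d13:-→d14:-→d15:-→d16:-→d17:-→d18:-→d19:-→d20:-→d21:-→d22:-→d23:-  best=H1
  ? 66.179.159.26  path d0:H1→d1:-→d2:-→d3:-→d4:-→d5:-→d6:-→d7:-→d8:-→d9:-→d10:-→d11:-→d12:-→d13:-→d14:-→d15:-→d16:-→d17:-→d18:-→d19:-→d20:-→d21:-→d22:-→d23:-→d24:-→d25:-→d26:-→d27:-→d28:-→d29:-→d30:H1  best=H1
  add 66.176.0.0/12 -> H1 at depth 12
  del 66.176.0.0/12 (clear depth 12)
  ? 66.179.159.25  path d0:H1→d1:-→d2:-→d3:-→d4:-→d5:-→d6:-→d7:-→d8:-→d9:-→d10:-→d11:-→d12:-→d13:-→d14:-→d15:-→d16:-→d17:-→d18:-→d19:-→d20:-→d21:-→d22:-→d23:-→d24:-→d25:-→d26:-→d27:-→d28:-→d29:-→d30:H1  best=H1
  add 147.121.179.0/25 -> H0 at depth 25
  ? 147.121.179.0  path d0:H1→d1:-→d2:-→d3:-→d4:-→d5:-→d6:-→d7:-→d8:-→d9:-→d10:-→d11:-→d12:-→d13:-→d14:-→d15:-→d16:-→d17:-→d18:-→d19:-→d20:-→d21:-→d22:-→d23:-→d24:-→d25:H0  best=H0
  add 250.243.219.218/31 -> H3 at depth 31
  add 230.64.0.0/15 -> H2 at depth 15

== LOOKUPS ==
["H1","H1","H1","H1","H2","H1","H1","H1","H1","H1","H1","H0"]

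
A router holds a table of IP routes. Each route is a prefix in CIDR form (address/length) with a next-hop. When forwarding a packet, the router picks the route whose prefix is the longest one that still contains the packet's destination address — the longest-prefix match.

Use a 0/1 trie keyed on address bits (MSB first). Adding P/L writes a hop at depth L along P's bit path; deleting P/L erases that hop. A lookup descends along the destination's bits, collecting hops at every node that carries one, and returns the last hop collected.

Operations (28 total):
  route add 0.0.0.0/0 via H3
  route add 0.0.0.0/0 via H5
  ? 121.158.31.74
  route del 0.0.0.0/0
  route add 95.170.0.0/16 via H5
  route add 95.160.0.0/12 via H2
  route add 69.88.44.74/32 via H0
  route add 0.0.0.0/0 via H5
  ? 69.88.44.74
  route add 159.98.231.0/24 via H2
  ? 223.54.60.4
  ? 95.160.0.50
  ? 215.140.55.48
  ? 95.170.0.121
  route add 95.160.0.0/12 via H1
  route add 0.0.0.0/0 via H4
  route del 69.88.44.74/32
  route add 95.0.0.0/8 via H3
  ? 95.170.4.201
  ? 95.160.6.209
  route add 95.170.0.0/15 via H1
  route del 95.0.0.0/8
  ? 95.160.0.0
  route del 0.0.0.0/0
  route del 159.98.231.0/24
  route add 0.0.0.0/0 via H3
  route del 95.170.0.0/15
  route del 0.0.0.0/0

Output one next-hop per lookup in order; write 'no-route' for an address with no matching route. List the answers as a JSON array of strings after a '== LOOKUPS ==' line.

Process each operation:
  + 0.0.0.0/0 (H3) depth=0
  + 0.0.0.0/0 (H5) depth=0
  Q 121.158.31.74: descend ε ; hops seen [H5] ; pick H5
  del 0.0.0.0/0 (clear depth 0)
  + 95.170.0.0/16 (H5) depth=16
  + 95.160.0.0/12 (H2) depth=12
  + 69.88.44.74/32 (H0) depth=32
  + 0.0.0.0/0 (H5) depth=0
  Q 69.88.44.74: descend 01000101010110000010110001001010 ; hops seen [H5,H0] ; pick H0
  + 159.98.231.0/24 (H2) depth=24
  Q 223.54.60.4: descend 1 ; hops seen [H5] ; pick H5
  Q 95.160.0.50: descend 010111111010 ; hops seen [H5,H2] ; pick H2
  Q 215.140.55.48: descend 1 ; hops seen [H5] ; pick H5
  Q 95.170.0.121: descend 0101111110101010 ; hops seen [H5,H2,H5] ; pick H5
  + 95.160.0.0/12 (H1) depth=12
  + 0.0.0.0/0 (H4) depth=0
  del 69.88.44.74/32 (clear depth 32)
  + 95.0.0.0/8 (H3) depth=8
  Q 95.170.4.201: descend 0101111110101010 ; hops seen [H4,H3,H1,H5] ; pick H5
  Q 95.160.6.209: descend 010111111010 ; hops seen [H4,H3,H1] ; pick H1
  + 95.170.0.0/15 (H1) depth=15
  del 95.0.0.0/8 (clear depth 8)
  Q 95.160.0.0: descend 010111111010 ; hops seen [H4,H1] ; pick H1
  del 0.0.0.0/0 (clear depth 0)
  del 159.98.231.0/24 (clear depth 24)
  + 0.0.0.0/0 (H3) depth=0
  del 95.170.0.0/15 (clear depth 15)
  del 0.0.0.0/0 (clear depth 0)

== LOOKUPS ==
["H5","H0","H5","H2","H5","H5","H5","H1","H1"]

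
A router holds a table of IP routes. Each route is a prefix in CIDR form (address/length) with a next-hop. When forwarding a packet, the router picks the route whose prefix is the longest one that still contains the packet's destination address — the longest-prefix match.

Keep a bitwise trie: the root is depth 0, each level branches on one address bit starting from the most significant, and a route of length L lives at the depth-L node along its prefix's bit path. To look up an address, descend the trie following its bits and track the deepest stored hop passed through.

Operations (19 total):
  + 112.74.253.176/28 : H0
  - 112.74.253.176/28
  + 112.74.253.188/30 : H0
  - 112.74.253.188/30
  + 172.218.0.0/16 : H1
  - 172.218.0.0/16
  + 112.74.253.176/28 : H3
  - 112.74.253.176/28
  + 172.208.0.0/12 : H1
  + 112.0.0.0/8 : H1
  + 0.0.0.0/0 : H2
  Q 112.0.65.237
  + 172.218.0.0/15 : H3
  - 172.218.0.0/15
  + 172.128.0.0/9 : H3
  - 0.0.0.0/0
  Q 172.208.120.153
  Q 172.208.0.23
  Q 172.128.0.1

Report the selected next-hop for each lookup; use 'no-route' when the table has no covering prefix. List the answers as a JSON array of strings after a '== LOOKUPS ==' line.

Process each operation:
  add 112.74.253.176/28 -> H0 at depth 28
  - 112.74.253.176/28 clear@28
  add 112.74.253.188/30 -> H0 at depth 30
  - 112.74.253.188/30 clear@30
  add 172.218.0.0/16 -> H1 at depth 16
  - 172.218.0.0/16 clear@16
  add 112.74.253.176/28 -> H3 at depth 28
  - 112.74.253.176/28 clear@28
  add 172.208.0.0/12 -> H1 at depth 12
  add 112.0.0.0/8 -> H1 at depth 8
  add 0.0.0.0/0 -> H2 at depth 0
  Q 112.0.65.237: descend 011100000 ; hops seen [H2,H1] ; pick H1
  add 172.218.0.0/15 -> H3 at depth 15
  - 172.218.0.0/15 clear@15
  add 172.128.0.0/9 -> H3 at depth 9
  - 0.0.0.0/0 clear@0
  Q 172.208.120.153: descend 101011001101 ; hops seen [H3,H1] ; pick H1
  Q 172.208.0.23: descend 101011001101 ; hops seen [H3,H1] ; pick H1
  Q 172.128.0.1: descend 101011001 ; hops seen [H3] ; pick H3

== LOOKUPS ==
["H1","H1","H1","H3"]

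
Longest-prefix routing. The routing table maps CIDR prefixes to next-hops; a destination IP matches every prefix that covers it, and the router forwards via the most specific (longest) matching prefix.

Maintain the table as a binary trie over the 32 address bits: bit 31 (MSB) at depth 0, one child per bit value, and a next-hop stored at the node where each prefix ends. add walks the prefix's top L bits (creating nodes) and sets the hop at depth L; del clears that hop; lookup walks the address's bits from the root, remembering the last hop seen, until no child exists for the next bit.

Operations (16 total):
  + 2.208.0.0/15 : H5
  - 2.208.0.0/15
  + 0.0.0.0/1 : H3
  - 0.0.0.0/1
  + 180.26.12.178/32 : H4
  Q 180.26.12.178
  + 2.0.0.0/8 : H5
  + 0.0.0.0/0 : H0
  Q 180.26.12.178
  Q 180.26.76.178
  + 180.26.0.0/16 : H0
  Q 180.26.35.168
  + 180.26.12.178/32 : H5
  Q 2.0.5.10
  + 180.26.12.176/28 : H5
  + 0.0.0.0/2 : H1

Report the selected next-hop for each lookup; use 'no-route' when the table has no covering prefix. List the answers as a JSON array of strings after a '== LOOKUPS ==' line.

Trace:
  add 2.208.0.0/15 -> H5 at depth 15
  - 2.208.0.0/15 clear@15
  add 0.0.0.0/1 -> H3 at depth 1
  - 0.0.0.0/1 clear@1
  add 180.26.12.178/32 -> H4 at depth 32
  Q 180.26.12.178: descend 10110100000110100000110010110010 ; hops seen [H4] ; pick H4
  add 2.0.0.0/8 -> H5 at depth 8
  add 0.0.0.0/0 -> H0 at depth 0
  Q 180.26.12.178: descend 10110100000110100000110010110010 ; hops seen [H0,H4] ; pick H4
  Q 180.26.76.178: descend 10110100000110100 ; hops seen [H0] ; pick H0
  add 180.26.0.0/16 -> H0 at depth 16
  Q 180.26.35.168: descend 101101000001101000 ; hops seen [H0,H0] ; pick H0
  add 180.26.12.178/32 -> H5 at depth 32
  Q 2.0.5.10: descend 00000010 ; hops seen [H0,H5] ; pick H5
  add 180.26.12.176/28 -> H5 at depth 28
  add 0.0.0.0/2 -> H1 at depth 2

== LOOKUPS ==
["H4","H4","H0","H0","H5"]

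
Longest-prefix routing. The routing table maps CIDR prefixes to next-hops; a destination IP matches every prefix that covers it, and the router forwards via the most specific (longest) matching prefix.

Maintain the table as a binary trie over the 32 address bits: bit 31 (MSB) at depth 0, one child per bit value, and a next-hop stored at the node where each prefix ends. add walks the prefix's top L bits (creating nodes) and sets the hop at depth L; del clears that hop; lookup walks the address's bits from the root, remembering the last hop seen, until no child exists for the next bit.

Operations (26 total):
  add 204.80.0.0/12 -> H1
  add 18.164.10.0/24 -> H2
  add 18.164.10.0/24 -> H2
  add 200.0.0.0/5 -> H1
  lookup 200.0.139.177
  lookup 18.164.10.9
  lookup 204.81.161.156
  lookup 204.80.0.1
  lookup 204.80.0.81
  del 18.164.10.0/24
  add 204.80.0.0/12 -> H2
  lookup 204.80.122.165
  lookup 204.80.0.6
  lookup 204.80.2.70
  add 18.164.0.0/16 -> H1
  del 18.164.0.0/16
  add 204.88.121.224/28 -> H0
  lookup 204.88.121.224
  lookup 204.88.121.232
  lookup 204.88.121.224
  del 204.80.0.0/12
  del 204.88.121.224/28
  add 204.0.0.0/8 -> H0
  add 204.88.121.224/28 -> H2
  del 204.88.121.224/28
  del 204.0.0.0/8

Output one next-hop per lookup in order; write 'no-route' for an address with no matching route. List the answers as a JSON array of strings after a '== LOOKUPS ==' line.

Trace:
  + 204.80.0.0/12 (H1) depth=12
  + 18.164.10.0/24 (H2) depth=24
  + 18.164.10.0/24 (H2) depth=24
  + 200.0.0.0/5 (H1) depth=5
  ? 200.0.139.177  path d0:-→d1:-→d2:-→d3:-→d4:-→d5:H1  best=H1
  ? 18.164.10.9  path d0:-→d1:-→d2:-→d3:-→d4:-→d5:-→d6:-→d7:-→d8:-→d9:-→d10:-→d11:-→d12:-→d13:-→d14:-→d15:-→d16:-→d17:-→d18:-→d19:-→d20:-→d21:-→d22:-→d23:-→d24:H2  best=H2
  ? 204.81.161.156  path d0:-→d1:-→d2:-→d3:-→d4:-→d5:H1→d6:-→d7:-→d8:-→d9:-→d10:-→d11:-→d12:H1  best=H1
  ? 204.80.0.1  path d0:-→d1:-→d2:-→d3:-→d4:-→d5:H1→d6:-→d7:-→d8:-→d9:-→d10:-→d11:-→d12:H1  best=H1
  ? 204.80.0.81  path d0:-→d1:-→d2:-→d3:-→d4:-→d5:H1→d6:-→d7:-→d8:-→d9:-→d10:-→d11:-→d12:H1  best=H1
  del 18.164.10.0/24 (clear depth 24)
  + 204.80.0.0/12 (H2) depth=12
  ? 204.80.122.165  path d0:-→d1:-→d2:-→d3:-→d4:-→d5:H1→d6:-→d7:-→d8:-→d9:-→d10:-→d11:-→d12:H2  best=H2
  ? 204.80.0.6  path d0:-→d1:-→d2:-→d3:-→d4:-→d5:H1→d6:-→d7:-→d8:-→d9:-→d10:-→d11:-→d12:H2  best=H2
  ? 204.80.2.70  path d0:-→d1:-→d2:-→d3:-→d4:-→d5:H1→d6:-→d7:-→d8:-→d9:-→d10:-→d11:-→d12:H2  best=H2
  + 18.164.0.0/16 (H1) depth=16
  del 18.164.0.0/16 (clear depth 16)
  + 204.88.121.224/28 (H0) depth=28
  ? 204.88.121.224  path d0:-→d1:-→d2:-→d3:-→d4:-→d5:H1→d6:-→d7:-→d8:-→d9:-→d10:-→d11:-→d12:H2→d13:-→d14:-→d15:-→d16:-→d17:-→d18:-→d19:-→d20:-→d21:-→d22:-→d23:-→d24:-→d25:-→d26:-→d27:-→d28:H0  best=H0
  ? 204.88.121.232  path d0:-→d1:-→d2:-→d3:-→d4:-→d5:H1→d6:-→d7:-→d8:-→d9:-→d10:-→d11:-→d12:H2→d13:-→d14:-→d15:-→d16:-→d17:-→d18:-→d19:-→d20:-→d21:-→d22:-→d23:-→d24:-→d25:-→d26:-→d27:-→d28:H0  best=H0
  ? 204.88.121.224  path d0:-→d1:-→d2:-→d3:-→d4:-→d5:H1→d6:-→d7:-→d8:-→d9:-→d10:-→d11:-→d12:H2→d13:-→d14:-→d15:-→d16:-→d17:-→d18:-→d19:-→d20:-→d21:-→d22:-→d23:-→d24:-→d25:-→d26:-→d27:-→d28:H0  best=H0
  del 204.80.0.0/12 (clear depth 12)
  del 204.88.121.224/28 (clear depth 28)
  + 204.0.0.0/8 (H0) depth=8
  + 204.88.121.224/28 (H2) depth=28
  del 204.88.121.224/28 (clear depth 28)
  del 204.0.0.0/8 (clear depth 8)

== LOOKUPS ==
["H1","H2","H1","H1","H1","H2","H2","H2","H0","H0","H0"]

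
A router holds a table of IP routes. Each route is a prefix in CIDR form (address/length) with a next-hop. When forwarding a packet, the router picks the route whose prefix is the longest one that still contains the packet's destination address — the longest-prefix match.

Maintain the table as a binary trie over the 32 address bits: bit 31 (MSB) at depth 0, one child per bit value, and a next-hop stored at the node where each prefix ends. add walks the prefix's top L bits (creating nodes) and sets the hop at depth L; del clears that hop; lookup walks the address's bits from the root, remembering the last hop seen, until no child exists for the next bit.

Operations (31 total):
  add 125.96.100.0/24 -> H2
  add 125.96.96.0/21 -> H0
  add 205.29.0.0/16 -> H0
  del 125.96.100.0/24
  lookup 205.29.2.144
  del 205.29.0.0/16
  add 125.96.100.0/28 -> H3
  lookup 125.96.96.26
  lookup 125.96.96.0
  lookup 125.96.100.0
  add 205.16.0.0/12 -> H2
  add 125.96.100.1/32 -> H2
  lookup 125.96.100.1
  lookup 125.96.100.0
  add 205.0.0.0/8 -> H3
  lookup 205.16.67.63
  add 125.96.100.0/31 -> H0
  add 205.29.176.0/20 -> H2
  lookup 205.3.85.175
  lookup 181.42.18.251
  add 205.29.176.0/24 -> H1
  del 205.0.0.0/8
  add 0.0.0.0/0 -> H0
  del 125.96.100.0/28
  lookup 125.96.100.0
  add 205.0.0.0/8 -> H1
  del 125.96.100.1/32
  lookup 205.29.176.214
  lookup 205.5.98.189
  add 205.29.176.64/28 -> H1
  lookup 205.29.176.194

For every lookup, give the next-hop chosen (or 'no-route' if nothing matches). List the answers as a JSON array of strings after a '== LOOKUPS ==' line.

Process each operation:
  + 125.96.100.0/24 (H2) depth=24
  + 125.96.96.0/21 (H0) depth=21
  + 205.29.0.0/16 (H0) depth=16
  del 125.96.100.0/24 (clear depth 24)
  lookup 205.29.2.144: bits 1100110100011101 walk d0:-→d1:-→d2:-→d3:-→d4:-→d5:-→d6:-→d7:-→d8:-→d9:-→d10:-→d11:-→d12:-→d13:-→d14:-→d15:-→d16:H0 -> H0
  del 205.29.0.0/16 (clear depth 16)
  + 125.96.100.0/28 (H3) depth=28
  lookup 125.96.96.26: bits 011111010110000001100 walk d0:-→d1:-→d2:-→d3:-→d4:-→d5:-→d6:-→d7:-→d8:-→d9:-→d10:-→d11:-→d12:-→d13:-→d14:-→d15:-→d16:-→d17:-→d18:-→d19:-→d20:-→d21:H0 -> H0
  lookup 125.96.96.0: bits 011111010110000001100 walk d0:-→d1:-→d2:-→d3:-→d4:-→d5:-→d6:-→d7:-→d8:-→d9:-→d10:-→d11:-→d12:-→d13:-→d14:-→d15:-→d16:-→d17:-→d18:-→d19:-→d20:-→d21:H0 -> H0
  lookup 125.96.100.0: bits 0111110101100000011001000000 walk d0:-→d1:-→d2:-→d3:-→d4:-→d5:-→d6:-→d7:-→d8:-→d9:-→d10:-→d11:-→d12:-→d13:-→d14:-→d15:-→d16:-→d17:-→d18:-→d19:-→d20:-→d21:H0→d22:-→d23:-→d24:-→d25:-→d26:-→d27:-→d28:H3 -> H3
  + 205.16.0.0/12 (H2) depth=12
  + 125.96.100.1/32 (H2) depth=32
  lookup 125.96.100.1: bits 01111101011000000110010000000001 walk d0:-→d1:-→d2:-→d3:-→d4:-→d5:-→d6:-→d7:-→d8:-→d9:-→d10:-→d11:-→d12:-→d13:-→d14:-→d15:-→d16:-→d17:-→d18:-→d19:-→d20:-→d21:H0→d22:-→d23:-→d24:-→d25:-→d26:-→d27:-→d28:H3→d29:-→d30:-→d31:-→d32:H2 -> H2
  lookup 125.96.100.0: bits 0111110101100000011001000000000 walk d0:-→d1:-→d2:-→d3:-→d4:-→d5:-→d6:-→d7:-→d8:-→d9:-→d10:-→d11:-→d12:-→d13:-→d14:-→d15:-→d16:-→d17:-→d18:-→d19:-→d20:-→d21:H0→d22:-→d23:-→d24:-→d25:-→d26:-→d27:-→d28:H3→d29:-→d30:-→d31:- -> H3
  + 205.0.0.0/8 (H3) depth=8
  lookup 205.16.67.63: bits 110011010001 walk d0:-→d1:-→d2:-→d3:-→d4:-→d5:-→d6:-→d7:-→d8:H3→d9:-→d10:-→d11:-→d12:H2 -> H2
  + 125.96.100.0/31 (H0) depth=31
  + 205.29.176.0/20 (H2) depth=20
  lookup 205.3.85.175: bits 11001101000 walk d0:-→d1:-→d2:-→d3:-→d4:-→d5:-→d6:-→d7:-→d8:H3→d9:-→d10:-→d11:- -> H3
  lookup 181.42.18.251: bits 1 walk d0:-→d1:- -> no-route
  + 205.29.176.0/24 (H1) depth=24
  del 205.0.0.0/8 (clear depth 8)
  + 0.0.0.0/0 (H0) depth=0
  del 125.96.100.0/28 (clear depth 28)
  lookup 125.96.100.0: bits 0111110101100000011001000000000 walk d0:H0→d1:-→d2:-→d3:-→d4:-→d5:-→d6:-→d7:-→d8:-→d9:-→d10:-→d11:-→d12:-→d13:-→d14:-→d15:-→d16:-→d17:-→d18:-→d19:-→d20:-→d21:H0→d22:-→d23:-→d24:-→d25:-→d26:-→d27:-→d28:-→d29:-→d30:-→d31:H0 -> H0
  + 205.0.0.0/8 (H1) depth=8
  del 125.96.100.1/32 (clear depth 32)
  lookup 205.29.176.214: bits 110011010001110110110000 walk d0:H0→d1:-→d2:-→d3:-→d4:-→d5:-→d6:-→d7:-→d8:H1→d9:-→d10:-→d11:-→d12:H2→d13:-→d14:-→d15:-→d16:-→d17:-→d18:-→d19:-→d20:H2→d21:-→d22:-→d23:-→d24:H1 -> H1
  lookup 205.5.98.189: bits 11001101000 walk d0:H0→d1:-→d2:-→d3:-→d4:-→d5:-→d6:-→d7:-→d8:H1→d9:-→d10:-→d11:- -> H1
  + 205.29.176.64/28 (H1) depth=28
  lookup 205.29.176.194: bits 110011010001110110110000 walk d0:H0→d1:-→d2:-→d3:-→d4:-→d5:-→d6:-→d7:-→d8:H1→d9:-→d10:-→d11:-→d12:H2→d13:-→d14:-→d15:-→d16:-→d17:-→d18:-→d19:-→d20:H2→d21:-→d22:-→d23:-→d24:H1 -> H1

== LOOKUPS ==
["H0","H0","H0","H3","H2","H3","H2","H3","no-route","H0","H1","H1","H1"]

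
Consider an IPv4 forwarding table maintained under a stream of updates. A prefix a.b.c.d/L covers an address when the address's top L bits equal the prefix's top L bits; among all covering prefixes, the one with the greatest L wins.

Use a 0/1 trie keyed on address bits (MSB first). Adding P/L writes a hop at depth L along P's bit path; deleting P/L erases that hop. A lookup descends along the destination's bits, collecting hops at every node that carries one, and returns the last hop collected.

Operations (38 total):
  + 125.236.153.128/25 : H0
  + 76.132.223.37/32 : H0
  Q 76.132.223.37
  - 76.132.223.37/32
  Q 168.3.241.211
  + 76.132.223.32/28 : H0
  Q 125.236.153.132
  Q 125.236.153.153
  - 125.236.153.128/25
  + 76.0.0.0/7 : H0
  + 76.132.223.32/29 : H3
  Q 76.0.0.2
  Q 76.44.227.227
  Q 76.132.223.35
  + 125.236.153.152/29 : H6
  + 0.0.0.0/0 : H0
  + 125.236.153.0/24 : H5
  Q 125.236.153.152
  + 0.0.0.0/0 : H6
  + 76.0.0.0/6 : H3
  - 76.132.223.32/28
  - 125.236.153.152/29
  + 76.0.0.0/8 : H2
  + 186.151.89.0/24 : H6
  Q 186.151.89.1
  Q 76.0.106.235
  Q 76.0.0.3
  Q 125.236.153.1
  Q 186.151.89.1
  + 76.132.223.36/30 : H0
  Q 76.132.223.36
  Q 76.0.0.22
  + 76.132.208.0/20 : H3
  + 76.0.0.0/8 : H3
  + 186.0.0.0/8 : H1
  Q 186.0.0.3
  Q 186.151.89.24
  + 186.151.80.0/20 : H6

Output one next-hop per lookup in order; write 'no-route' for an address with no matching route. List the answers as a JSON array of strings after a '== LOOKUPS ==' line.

Apply in order:
  add 125.236.153.128/25 -> H0 at depth 25
  add 76.132.223.37/32 -> H0 at depth 32
  lookup 76.132.223.37: bits 01001100100001001101111100100101 walk d0:-→d1:-→d2:-→d3:-→d4:-→d5:-→d6:-→d7:-→d8:-→d9:-→d10:-→d11:-→d12:-→d13:-→d14:-→d15:-→d16:-→d17:-→d18:-→d19:-→d20:-→d21:-→d22:-→d23:-→d24:-→d25:-→d26:-→d27:-→d28:-→d29:-→d30:-→d31:-→d32:H0 -> H0
  - 76.132.223.37/32 clear@32
  lookup 168.3.241.211: bits ε walk d0:- -> no-route
  add 76.132.223.32/28 -> H0 at depth 28
  lookup 125.236.153.132: bits 0111110111101100100110011 walk d0:-→d1:-→d2:-→d3:-→d4:-→d5:-→d6:-→d7:-→d8:-→d9:-→d10:-→d11:-→d12:-→d13:-→d14:-→d15:-→d16:-→d17:-→d18:-→d19:-→d20:-→d21:-→d22:-→d23:-→d24:-→d25:H0 -> H0
  lookup 125.236.153.153: bits 0111110111101100100110011 walk d0:-→d1:-→d2:-→d3:-→d4:-→d5:-→d6:-→d7:-→d8:-→d9:-→d10:-→d11:-→d12:-→d13:-→d14:-→d15:-→d16:-→d17:-→d18:-→d19:-→d20:-→d21:-→d22:-→d23:-→d24:-→d25:H0 -> H0
  - 125.236.153.128/25 clear@25
  add 76.0.0.0/7 -> H0 at depth 7
  add 76.132.223.32/29 -> H3 at depth 29
  lookup 76.0.0.2: bits 01001100 walk d0:-→d1:-→d2:-→d3:-→d4:-→d5:-→d6:-→d7:H0→d8:- -> H0
  lookup 76.44.227.227: bits 01001100 walk d0:-→d1:-→d2:-→d3:-→d4:-→d5:-→d6:-→d7:H0→d8:- -> H0
  lookup 76.132.223.35: bits 01001100100001001101111100100 walk d0:-→d1:-→d2:-→d3:-→d4:-→d5:-→d6:-→d7:H0→d8:-→d9:-→d10:-→d11:-→d12:-→d13:-→d14:-→d15:-→d16:-→d17:-→d18:-→d19:-→d20:-→d21:-→d22:-→d23:-→d24:-→d25:-→d26:-→d27:-→d28:H0→d29:H3 -> H3
  add 125.236.153.152/29 -> H6 at depth 29
  add 0.0.0.0/0 -> H0 at depth 0
  add 125.236.153.0/24 -> H5 at depth 24
  lookup 125.236.153.152: bits 01111101111011001001100110011 walk d0:H0→d1:-→d2:-→d3:-→d4:-→d5:-→d6:-→d7:-→d8:-→d9:-→d10:-→d11:-→d12:-→d13:-→d14:-→d15:-→d16:-→d17:-→d18:-→d19:-→d20:-→d21:-→d22:-→d23:-→d24:H5→d25:-→d26:-→d27:-→d28:-→d29:H6 -> H6
  add 0.0.0.0/0 -> H6 at depth 0
  add 76.0.0.0/6 -> H3 at depth 6
  - 76.132.223.32/28 clear@28
  - 125.236.153.152/29 clear@29
  add 76.0.0.0/8 -> H2 at depth 8
  add 186.151.89.0/24 -> H6 at depth 24
  lookup 186.151.89.1: bits 101110101001011101011001 walk d0:H6→d1:-→d2:-→d3:-→d4:-→d5:-→d6:-→d7:-→d8:-→d9:-→d10:-→d11:-→d12:-→d13:-→d14:-→d15:-→d16:-→d17:-→d18:-→d19:-→d20:-→d21:-→d22:-→d23:-→d24:H6 -> H6
  lookup 76.0.106.235: bits 01001100 walk d0:H6→d1:-→d2:-→d3:-→d4:-→d5:-→d6:H3→d7:H0→d8:H2 -> H2
  lookup 76.0.0.3: bits 01001100 walk d0:H6→d1:-→d2:-→d3:-→d4:-→d5:-→d6:H3→d7:H0→d8:H2 -> H2
  lookup 125.236.153.1: bits 011111011110110010011001 walk d0:H6→d1:-→d2:-→d3:-→d4:-→d5:-→d6:-→d7:-→d8:-→d9:-→d10:-→d11:-→d12:-→d13:-→d14:-→d15:-→d16:-→d17:-→d18:-→d19:-→d20:-→d21:-→d22:-→d23:-→d24:H5 -> H5
  lookup 186.151.89.1: bits 101110101001011101011001 walk d0:H6→d1:-→d2:-→d3:-→d4:-→d5:-→d6:-→d7:-→d8:-→d9:-→d10:-→d11:-→d12:-→d13:-→d14:-→d15:-→d16:-→d17:-→d18:-→d19:-→d20:-→d21:-→d22:-→d23:-→d24:H6 -> H6
  add 76.132.223.36/30 -> H0 at depth 30
  lookup 76.132.223.36: bits 0100110010000100110111110010010 walk d0:H6→d1:-→d2:-→d3:-→d4:-→d5:-→d6:H3→d7:H0→d8:H2→d9:-→d10:-→d11:-→d12:-→d13:-→d14:-→d15:-→d16:-→d17:-→d18:-→d19:-→d20:-→d21:-→d22:-→d23:-→d24:-→d25:-→d26:-→d27:-→d28:-→d29:H3→d30:H0→d31:- -> H0
  lookup 76.0.0.22: bits 01001100 walk d0:H6→d1:-→d2:-→d3:-→d4:-→d5:-→d6:H3→d7:H0→d8:H2 -> H2
  add 76.132.208.0/20 -> H3 at depth 20
  add 76.0.0.0/8 -> H3 at depth 8
  add 186.0.0.0/8 -> H1 at depth 8
  lookup 186.0.0.3: bits 10111010 walk d0:H6→d1:-→d2:-→d3:-→d4:-→d5:-→d6:-→d7:-→d8:H1 -> H1
  lookup 186.151.89.24: bits 101110101001011101011001 walk d0:H6→d1:-→d2:-→d3:-→d4:-→d5:-→d6:-→d7:-→d8:H1→d9:-→d10:-→d11:-→d12:-→d13:-→d14:-→d15:-→d16:-→d17:-→d18:-→d19:-→d20:-→d21:-→d22:-→d23:-→d24:H6 -> H6
  add 186.151.80.0/20 -> H6 at depth 20

== LOOKUPS ==
["H0","no-route","H0","H0","H0","H0","H3","H6","H6","H2","H2","H5","H6","H0","H2","H1","H6"]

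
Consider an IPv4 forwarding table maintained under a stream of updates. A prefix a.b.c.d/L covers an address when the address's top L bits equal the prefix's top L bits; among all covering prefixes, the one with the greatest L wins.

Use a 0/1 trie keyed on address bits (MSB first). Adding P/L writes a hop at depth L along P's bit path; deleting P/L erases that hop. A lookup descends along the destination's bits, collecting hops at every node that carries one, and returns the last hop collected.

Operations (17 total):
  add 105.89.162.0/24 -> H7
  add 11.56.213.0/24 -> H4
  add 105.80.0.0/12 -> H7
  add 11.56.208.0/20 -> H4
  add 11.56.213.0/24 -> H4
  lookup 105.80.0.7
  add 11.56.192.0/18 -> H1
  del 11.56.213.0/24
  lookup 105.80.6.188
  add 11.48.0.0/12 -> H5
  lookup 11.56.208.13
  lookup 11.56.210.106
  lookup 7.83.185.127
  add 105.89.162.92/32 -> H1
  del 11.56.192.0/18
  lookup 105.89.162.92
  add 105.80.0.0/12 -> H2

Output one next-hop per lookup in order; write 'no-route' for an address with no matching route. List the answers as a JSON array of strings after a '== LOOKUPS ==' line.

Trace:
  + 105.89.162.0/24 (H7) depth=24
  + 11.56.213.0/24 (H4) depth=24
  + 105.80.0.0/12 (H7) depth=12
  + 11.56.208.0/20 (H4) depth=20
  + 11.56.213.0/24 (H4) depth=24
  lookup 105.80.0.7: bits 011010010101 walk d0:-→d1:-→d2:-→d3:-→d4:-→d5:-→d6:-→d7:-→d8:-→d9:-→d10:-→d11:-→d12:H7 -> H7
  + 11.56.192.0/18 (H1) depth=18
  - 11.56.213.0/24 clear@24
  lookup 105.80.6.188: bits 011010010101 walk d0:-→d1:-→d2:-→d3:-→d4:-→d5:-→d6:-→d7:-→d8:-→d9:-→d10:-→d11:-→d12:H7 -> H7
  + 11.48.0.0/12 (H5) depth=12
  lookup 11.56.208.13: bits 000010110011100011010 walk d0:-→d1:-→d2:-→d3:-→d4:-→d5:-→d6:-→d7:-→d8:-→d9:-→d10:-→d11:-→d12:H5→d13:-→d14:-→d15:-→d16:-→d17:-→d18:H1→d19:-→d20:H4→d21:- -> H4
  lookup 11.56.210.106: bits 000010110011100011010 walk d0:-→d1:-→d2:-→d3:-→d4:-→d5:-→d6:-→d7:-→d8:-→d9:-→d10:-→d11:-→d12:H5→d13:-→d14:-→d15:-→d16:-→d17:-→d18:H1→d19:-→d20:H4→d21:- -> H4
  lookup 7.83.185.127: bits 0000 walk d0:-→d1:-→d2:-→d3:-→d4:- -> no-route
  + 105.89.162.92/32 (H1) depth=32
  - 11.56.192.0/18 clear@18
  lookup 105.89.162.92: bits 01101001010110011010001001011100 walk d0:-→d1:-→d2:-→d3:-→d4:-→d5:-→d6:-→d7:-→d8:-→d9:-→d10:-→d11:-→d12:H7→d13:-→d14:-→d15:-→d16:-→d17:-→d18:-→d19:-→d20:-→d21:-→d22:-→d23:-→d24:H7→d25:-→d26:-→d27:-→d28:-→d29:-→d30:-→d31:-→d32:H1 -> H1
  + 105.80.0.0/12 (H2) depth=12

== LOOKUPS ==
["H7","H7","H4","H4","no-route","H1"]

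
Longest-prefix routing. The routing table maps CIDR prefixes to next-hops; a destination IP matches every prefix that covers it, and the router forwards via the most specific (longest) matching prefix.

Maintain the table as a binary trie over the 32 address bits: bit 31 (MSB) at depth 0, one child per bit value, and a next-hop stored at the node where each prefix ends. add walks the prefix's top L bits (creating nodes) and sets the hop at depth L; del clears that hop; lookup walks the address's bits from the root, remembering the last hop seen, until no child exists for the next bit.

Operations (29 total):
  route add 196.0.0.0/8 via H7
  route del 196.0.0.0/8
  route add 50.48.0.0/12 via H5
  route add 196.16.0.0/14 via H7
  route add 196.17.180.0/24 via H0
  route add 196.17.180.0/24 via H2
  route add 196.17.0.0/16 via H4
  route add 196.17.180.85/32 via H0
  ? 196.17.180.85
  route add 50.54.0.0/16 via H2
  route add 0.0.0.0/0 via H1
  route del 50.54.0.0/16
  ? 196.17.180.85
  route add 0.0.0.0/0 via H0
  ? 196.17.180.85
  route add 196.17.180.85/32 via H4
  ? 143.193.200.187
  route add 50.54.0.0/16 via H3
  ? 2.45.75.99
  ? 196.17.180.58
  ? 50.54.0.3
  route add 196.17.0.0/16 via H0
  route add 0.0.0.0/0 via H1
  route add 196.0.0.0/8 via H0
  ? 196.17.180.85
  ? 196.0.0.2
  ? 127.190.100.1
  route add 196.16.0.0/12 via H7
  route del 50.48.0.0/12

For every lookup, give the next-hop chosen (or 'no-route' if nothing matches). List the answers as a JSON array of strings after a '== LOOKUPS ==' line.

Trace:
  add 196.0.0.0/8 -> H7 at depth 8
  - 196.0.0.0/8 clear@8
  add 50.48.0.0/12 -> H5 at depth 12
  add 196.16.0.0/14 -> H7 at depth 14
  add 196.17.180.0/24 -> H0 at depth 24
  add 196.17.180.0/24 -> H2 at depth 24
  add 196.17.0.0/16 -> H4 at depth 16
  add 196.17.180.85/32 -> H0 at depth 32
  ? 196.17.180.85  path d0:-→d1:-→d2:-→d3:-→d4:-→d5:-→d6:-→d7:-→d8:-→d9:-→d10:-→d11:-→d12:-→d13:-→d14:H7→d15:-→d16:H4→d17:-→d18:-→d19:-→d20:-→d21:-→d22:-→d23:-→d24:H2→d25:-→d26:-→d27:-→d28:-→d29:-→d30:-→d31:-→d32:H0  best=H0
  add 50.54.0.0/16 -> H2 at depth 16
  add 0.0.0.0/0 -> H1 at depth 0
  - 50.54.0.0/16 clear@16
  ? 196.17.180.85  path d0:H1→d1:-→d2:-→d3:-→d4:-→d5:-→d6:-→d7:-→d8:-→d9:-→d10:-→d11:-→d12:-→d13:-→d14:H7→d15:-→d16:H4→d17:-→d18:-→d19:-→d20:-→d21:-→d22:-→d23:-→d24:H2→d25:-→d26:-→d27:-→d28:-→d29:-→d30:-→d31:-→d32:H0  best=H0
  add 0.0.0.0/0 -> H0 at depth 0
  ? 196.17.180.85  path d0:H0→d1:-→d2:-→d3:-→d4:-→d5:-→d6:-→d7:-→d8:-→d9:-→d10:-→d11:-→d12:-→d13:-→d14:H7→d15:-→d16:H4→d17:-→d18:-→d19:-→d20:-→d21:-→d22:-→d23:-→d24:H2→d25:-→d26:-→d27:-→d28:-→d29:-→d30:-→d31:-→d32:H0  best=H0
  add 196.17.180.85/32 -> H4 at depth 32
  ? 143.193.200.187  path d0:H0→d1:-  best=H0
  add 50.54.0.0/16 -> H3 at depth 16
  ? 2.45.75.99  path d0:H0→d1:-→d2:-  best=H0
  ? 196.17.180.58  path d0:H0→d1:-→d2:-→d3:-→d4:-→d5:-→d6:-→d7:-→d8:-→d9:-→d10:-→d11:-→d12:-→d13:-→d14:H7→d15:-→d16:H4→d17:-→d18:-→d19:-→d20:-→d21:-→d22:-→d23:-→d24:H2→d25:-  best=H2
  ? 50.54.0.3  path d0:H0→d1:-→d2:-→d3:-→d4:-→d5:-→d6:-→d7:-→d8:-→d9:-→d10:-→d11:-→d12:H5→d13:-→d14:-→d15:-→d16:H3  best=H3
  add 196.17.0.0/16 -> H0 at depth 16
  add 0.0.0.0/0 -> H1 at depth 0
  add 196.0.0.0/8 -> H0 at depth 8
  ? 196.17.180.85  path d0:H1→d1:-→d2:-→d3:-→d4:-→d5:-→d6:-→d7:-→d8:H0→d9:-→d10:-→d11:-→d12:-→d13:-→d14:H7→d15:-→d16:H0→d17:-→d18:-→d19:-→d20:-→d21:-→d22:-→d23:-→d24:H2→d25:-→d26:-→d27:-→d28:-→d29:-→d30:-→d31:-→d32:H4  best=H4
  ? 196.0.0.2  path d0:H1→d1:-→d2:-→d3:-→d4:-→d5:-→d6:-→d7:-→d8:H0→d9:-→d10:-→d11:-  best=H0
  ? 127.190.100.1  path d0:H1→d1:-  best=H1
  add 196.16.0.0/12 -> H7 at depth 12
  - 50.48.0.0/12 clear@12

== LOOKUPS ==
["H0","H0","H0","H0","H0","H2","H3","H4","H0","H1"]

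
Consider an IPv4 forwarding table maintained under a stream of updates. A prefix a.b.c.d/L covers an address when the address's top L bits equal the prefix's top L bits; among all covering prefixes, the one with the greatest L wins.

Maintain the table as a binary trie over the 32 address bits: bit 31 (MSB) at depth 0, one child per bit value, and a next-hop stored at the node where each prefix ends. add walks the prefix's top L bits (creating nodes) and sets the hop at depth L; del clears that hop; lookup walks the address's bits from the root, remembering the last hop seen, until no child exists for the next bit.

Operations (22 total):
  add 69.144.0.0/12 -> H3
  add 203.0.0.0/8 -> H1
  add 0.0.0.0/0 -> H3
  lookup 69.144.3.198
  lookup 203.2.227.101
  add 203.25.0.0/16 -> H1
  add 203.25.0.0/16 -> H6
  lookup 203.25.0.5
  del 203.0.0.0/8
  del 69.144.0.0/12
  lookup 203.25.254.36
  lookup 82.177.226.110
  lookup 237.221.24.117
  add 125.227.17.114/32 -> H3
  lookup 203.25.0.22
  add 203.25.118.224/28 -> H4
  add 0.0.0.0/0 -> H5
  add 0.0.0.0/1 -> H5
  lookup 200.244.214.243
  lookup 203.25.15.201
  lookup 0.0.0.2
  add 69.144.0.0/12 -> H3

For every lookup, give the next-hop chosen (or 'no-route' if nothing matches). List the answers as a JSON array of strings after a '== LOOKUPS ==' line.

Process each operation:
  add 69.144.0.0/12 -> H3 at depth 12
  add 203.0.0.0/8 -> H1 at depth 8
  add 0.0.0.0/0 -> H3 at depth 0
  ? 69.144.3.198  path d0:H3→d1:-→d2:-→d3:-→d4:-→d5:-→d6:-→d7:-→d8:-→d9:-→d10:-→d11:-→d12:H3  best=H3
  ? 203.2.227.101  path d0:H3→d1:-→d2:-→d3:-→d4:-→d5:-→d6:-→d7:-→d8:H1  best=H1
  add 203.25.0.0/16 -> H1 at depth 16
  add 203.25.0.0/16 -> H6 at depth 16
  ? 203.25.0.5  path d0:H3→d1:-→d2:-→d3:-→d4:-→d5:-→d6:-→d7:-→d8:H1→d9:-→d10:-→d11:-→d12:-→d13:-→d14:-→d15:-→d16:H6  best=H6
  - 203.0.0.0/8 clear@8
  - 69.144.0.0/12 clear@12
  ? 203.25.254.36  path d0:H3→d1:-→d2:-→d3:-→d4:-→d5:-→d6:-→d7:-→d8:-→d9:-→d10:-→d11:-→d12:-→d13:-→d14:-→d15:-→d16:H6  best=H6
  ? 82.177.226.110  path d0:H3→d1:-→d2:-→d3:-  best=H3
  ? 237.221.24.117  path d0:H3→d1:-→d2:-  best=H3
  add 125.227.17.114/32 -> H3 at depth 32
  ? 203.25.0.22  path d0:H3→d1:-→d2:-→d3:-→d4:-→d5:-→d6:-→d7:-→d8:-→d9:-→d10:-→d11:-→d12:-→d13:-→d14:-→d15:-→d16:H6  best=H6
  add 203.25.118.224/28 -> H4 at depth 28
  add 0.0.0.0/0 -> H5 at depth 0
  add 0.0.0.0/1 -> H5 at depth 1
  ? 200.244.214.243  path d0:H5→d1:-→d2:-→d3:-→d4:-→d5:-→d6:-  best=H5
  ? 203.25.15.201  path d0:H5→d1:-→d2:-→d3:-→d4:-→d5:-→d6:-→d7:-→d8:-→d9:-→d10:-→d11:-→d12:-→d13:-→d14:-→d15:-→d16:H6→d17:-  best=H6
  ? 0.0.0.2  path d0:H5→d1:H5  best=H5
  add 69.144.0.0/12 -> H3 at depth 12

== LOOKUPS ==
["H3","H1","H6","H6","H3","H3","H6","H5","H6","H5"]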